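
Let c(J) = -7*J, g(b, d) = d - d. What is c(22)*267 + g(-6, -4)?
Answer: -41118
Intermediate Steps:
g(b, d) = 0
c(22)*267 + g(-6, -4) = -7*22*267 + 0 = -154*267 + 0 = -41118 + 0 = -41118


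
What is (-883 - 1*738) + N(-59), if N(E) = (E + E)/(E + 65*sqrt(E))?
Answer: -3472123/2142 + 65*I*sqrt(59)/2142 ≈ -1621.0 + 0.23309*I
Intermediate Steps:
N(E) = 2*E/(E + 65*sqrt(E)) (N(E) = (2*E)/(E + 65*sqrt(E)) = 2*E/(E + 65*sqrt(E)))
(-883 - 1*738) + N(-59) = (-883 - 1*738) + 2*(-59)/(-59 + 65*sqrt(-59)) = (-883 - 738) + 2*(-59)/(-59 + 65*(I*sqrt(59))) = -1621 + 2*(-59)/(-59 + 65*I*sqrt(59)) = -1621 - 118/(-59 + 65*I*sqrt(59))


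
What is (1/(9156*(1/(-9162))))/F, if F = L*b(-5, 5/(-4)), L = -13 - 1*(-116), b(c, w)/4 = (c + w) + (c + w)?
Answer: 1527/7858900 ≈ 0.00019430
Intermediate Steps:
b(c, w) = 8*c + 8*w (b(c, w) = 4*((c + w) + (c + w)) = 4*(2*c + 2*w) = 8*c + 8*w)
L = 103 (L = -13 + 116 = 103)
F = -5150 (F = 103*(8*(-5) + 8*(5/(-4))) = 103*(-40 + 8*(5*(-¼))) = 103*(-40 + 8*(-5/4)) = 103*(-40 - 10) = 103*(-50) = -5150)
(1/(9156*(1/(-9162))))/F = (1/(9156*(1/(-9162))))/(-5150) = (1/(9156*(-1/9162)))*(-1/5150) = ((1/9156)*(-9162))*(-1/5150) = -1527/1526*(-1/5150) = 1527/7858900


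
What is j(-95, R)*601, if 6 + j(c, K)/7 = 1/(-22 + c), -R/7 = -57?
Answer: -2957521/117 ≈ -25278.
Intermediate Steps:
R = 399 (R = -7*(-57) = 399)
j(c, K) = -42 + 7/(-22 + c)
j(-95, R)*601 = (7*(133 - 6*(-95))/(-22 - 95))*601 = (7*(133 + 570)/(-117))*601 = (7*(-1/117)*703)*601 = -4921/117*601 = -2957521/117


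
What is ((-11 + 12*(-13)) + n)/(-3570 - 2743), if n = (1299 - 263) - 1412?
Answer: 543/6313 ≈ 0.086013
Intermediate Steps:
n = -376 (n = 1036 - 1412 = -376)
((-11 + 12*(-13)) + n)/(-3570 - 2743) = ((-11 + 12*(-13)) - 376)/(-3570 - 2743) = ((-11 - 156) - 376)/(-6313) = (-167 - 376)*(-1/6313) = -543*(-1/6313) = 543/6313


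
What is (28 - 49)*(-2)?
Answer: 42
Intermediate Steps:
(28 - 49)*(-2) = -21*(-2) = 42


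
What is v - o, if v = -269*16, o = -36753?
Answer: 32449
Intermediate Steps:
v = -4304
v - o = -4304 - 1*(-36753) = -4304 + 36753 = 32449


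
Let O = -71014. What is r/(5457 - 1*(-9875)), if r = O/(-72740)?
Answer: 35507/557624840 ≈ 6.3675e-5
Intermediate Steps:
r = 35507/36370 (r = -71014/(-72740) = -71014*(-1/72740) = 35507/36370 ≈ 0.97627)
r/(5457 - 1*(-9875)) = 35507/(36370*(5457 - 1*(-9875))) = 35507/(36370*(5457 + 9875)) = (35507/36370)/15332 = (35507/36370)*(1/15332) = 35507/557624840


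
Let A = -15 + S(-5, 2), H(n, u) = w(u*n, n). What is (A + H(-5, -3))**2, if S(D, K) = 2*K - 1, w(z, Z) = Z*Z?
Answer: 169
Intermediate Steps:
w(z, Z) = Z**2
H(n, u) = n**2
S(D, K) = -1 + 2*K
A = -12 (A = -15 + (-1 + 2*2) = -15 + (-1 + 4) = -15 + 3 = -12)
(A + H(-5, -3))**2 = (-12 + (-5)**2)**2 = (-12 + 25)**2 = 13**2 = 169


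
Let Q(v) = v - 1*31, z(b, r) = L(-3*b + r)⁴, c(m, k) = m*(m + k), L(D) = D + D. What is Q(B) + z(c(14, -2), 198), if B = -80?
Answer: 140283207825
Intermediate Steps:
L(D) = 2*D
c(m, k) = m*(k + m)
z(b, r) = (-6*b + 2*r)⁴ (z(b, r) = (2*(-3*b + r))⁴ = (2*(r - 3*b))⁴ = (-6*b + 2*r)⁴)
Q(v) = -31 + v (Q(v) = v - 31 = -31 + v)
Q(B) + z(c(14, -2), 198) = (-31 - 80) + 16*(-1*198 + 3*(14*(-2 + 14)))⁴ = -111 + 16*(-198 + 3*(14*12))⁴ = -111 + 16*(-198 + 3*168)⁴ = -111 + 16*(-198 + 504)⁴ = -111 + 16*306⁴ = -111 + 16*8767700496 = -111 + 140283207936 = 140283207825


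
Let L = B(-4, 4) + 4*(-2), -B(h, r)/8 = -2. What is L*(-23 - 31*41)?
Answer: -10352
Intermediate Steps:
B(h, r) = 16 (B(h, r) = -8*(-2) = 16)
L = 8 (L = 16 + 4*(-2) = 16 - 8 = 8)
L*(-23 - 31*41) = 8*(-23 - 31*41) = 8*(-23 - 1271) = 8*(-1294) = -10352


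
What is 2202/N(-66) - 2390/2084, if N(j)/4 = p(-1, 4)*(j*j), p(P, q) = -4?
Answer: -7131767/6051936 ≈ -1.1784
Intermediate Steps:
N(j) = -16*j² (N(j) = 4*(-4*j*j) = 4*(-4*j²) = -16*j²)
2202/N(-66) - 2390/2084 = 2202/((-16*(-66)²)) - 2390/2084 = 2202/((-16*4356)) - 2390*1/2084 = 2202/(-69696) - 1195/1042 = 2202*(-1/69696) - 1195/1042 = -367/11616 - 1195/1042 = -7131767/6051936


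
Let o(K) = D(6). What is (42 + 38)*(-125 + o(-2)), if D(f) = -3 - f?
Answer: -10720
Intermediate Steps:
o(K) = -9 (o(K) = -3 - 1*6 = -3 - 6 = -9)
(42 + 38)*(-125 + o(-2)) = (42 + 38)*(-125 - 9) = 80*(-134) = -10720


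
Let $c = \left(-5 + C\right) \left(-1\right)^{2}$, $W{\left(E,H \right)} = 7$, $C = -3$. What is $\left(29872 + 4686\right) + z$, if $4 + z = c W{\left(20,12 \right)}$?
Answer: $34498$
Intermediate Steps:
$c = -8$ ($c = \left(-5 - 3\right) \left(-1\right)^{2} = \left(-8\right) 1 = -8$)
$z = -60$ ($z = -4 - 56 = -60$)
$\left(29872 + 4686\right) + z = \left(29872 + 4686\right) - 60 = 34558 - 60 = 34498$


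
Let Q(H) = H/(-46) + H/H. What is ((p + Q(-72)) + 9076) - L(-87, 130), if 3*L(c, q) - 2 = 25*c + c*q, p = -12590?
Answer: 67820/69 ≈ 982.90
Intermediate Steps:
Q(H) = 1 - H/46 (Q(H) = H*(-1/46) + 1 = -H/46 + 1 = 1 - H/46)
L(c, q) = 2/3 + 25*c/3 + c*q/3 (L(c, q) = 2/3 + (25*c + c*q)/3 = 2/3 + (25*c/3 + c*q/3) = 2/3 + 25*c/3 + c*q/3)
((p + Q(-72)) + 9076) - L(-87, 130) = ((-12590 + (1 - 1/46*(-72))) + 9076) - (2/3 + (25/3)*(-87) + (1/3)*(-87)*130) = ((-12590 + (1 + 36/23)) + 9076) - (2/3 - 725 - 3770) = ((-12590 + 59/23) + 9076) - 1*(-13483/3) = (-289511/23 + 9076) + 13483/3 = -80763/23 + 13483/3 = 67820/69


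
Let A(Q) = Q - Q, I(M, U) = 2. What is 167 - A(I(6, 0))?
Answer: 167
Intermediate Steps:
A(Q) = 0
167 - A(I(6, 0)) = 167 - 1*0 = 167 + 0 = 167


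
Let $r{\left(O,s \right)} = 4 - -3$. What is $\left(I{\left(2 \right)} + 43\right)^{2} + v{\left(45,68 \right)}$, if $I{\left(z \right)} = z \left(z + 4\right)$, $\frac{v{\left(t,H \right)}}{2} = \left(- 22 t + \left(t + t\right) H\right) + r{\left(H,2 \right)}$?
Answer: $13299$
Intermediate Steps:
$r{\left(O,s \right)} = 7$ ($r{\left(O,s \right)} = 4 + 3 = 7$)
$v{\left(t,H \right)} = 14 - 44 t + 4 H t$ ($v{\left(t,H \right)} = 2 \left(\left(- 22 t + \left(t + t\right) H\right) + 7\right) = 2 \left(\left(- 22 t + 2 t H\right) + 7\right) = 2 \left(\left(- 22 t + 2 H t\right) + 7\right) = 2 \left(7 - 22 t + 2 H t\right) = 14 - 44 t + 4 H t$)
$I{\left(z \right)} = z \left(4 + z\right)$
$\left(I{\left(2 \right)} + 43\right)^{2} + v{\left(45,68 \right)} = \left(2 \left(4 + 2\right) + 43\right)^{2} + \left(14 - 1980 + 4 \cdot 68 \cdot 45\right) = \left(2 \cdot 6 + 43\right)^{2} + \left(14 - 1980 + 12240\right) = \left(12 + 43\right)^{2} + 10274 = 55^{2} + 10274 = 3025 + 10274 = 13299$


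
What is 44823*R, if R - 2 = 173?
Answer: 7844025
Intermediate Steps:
R = 175 (R = 2 + 173 = 175)
44823*R = 44823*175 = 7844025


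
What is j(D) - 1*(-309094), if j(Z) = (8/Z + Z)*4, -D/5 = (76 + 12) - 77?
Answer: 16988038/55 ≈ 3.0887e+5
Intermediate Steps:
D = -55 (D = -5*((76 + 12) - 77) = -5*(88 - 77) = -5*11 = -55)
j(Z) = 4*Z + 32/Z (j(Z) = (Z + 8/Z)*4 = 4*Z + 32/Z)
j(D) - 1*(-309094) = (4*(-55) + 32/(-55)) - 1*(-309094) = (-220 + 32*(-1/55)) + 309094 = (-220 - 32/55) + 309094 = -12132/55 + 309094 = 16988038/55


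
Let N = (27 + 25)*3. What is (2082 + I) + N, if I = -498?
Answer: 1740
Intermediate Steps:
N = 156 (N = 52*3 = 156)
(2082 + I) + N = (2082 - 498) + 156 = 1584 + 156 = 1740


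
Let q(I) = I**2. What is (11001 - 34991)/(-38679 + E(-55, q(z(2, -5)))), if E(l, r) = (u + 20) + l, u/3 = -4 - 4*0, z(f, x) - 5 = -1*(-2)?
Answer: 11995/19363 ≈ 0.61948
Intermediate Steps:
z(f, x) = 7 (z(f, x) = 5 - 1*(-2) = 5 + 2 = 7)
u = -12 (u = 3*(-4 - 4*0) = 3*(-4 + 0) = 3*(-4) = -12)
E(l, r) = 8 + l (E(l, r) = (-12 + 20) + l = 8 + l)
(11001 - 34991)/(-38679 + E(-55, q(z(2, -5)))) = (11001 - 34991)/(-38679 + (8 - 55)) = -23990/(-38679 - 47) = -23990/(-38726) = -23990*(-1/38726) = 11995/19363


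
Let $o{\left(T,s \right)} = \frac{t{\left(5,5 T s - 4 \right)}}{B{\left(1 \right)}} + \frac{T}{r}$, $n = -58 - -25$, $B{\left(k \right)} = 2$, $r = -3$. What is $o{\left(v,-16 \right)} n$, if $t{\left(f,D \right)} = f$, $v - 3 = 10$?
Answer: $\frac{121}{2} \approx 60.5$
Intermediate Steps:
$v = 13$ ($v = 3 + 10 = 13$)
$n = -33$ ($n = -58 + 25 = -33$)
$o{\left(T,s \right)} = \frac{5}{2} - \frac{T}{3}$ ($o{\left(T,s \right)} = \frac{5}{2} + \frac{T}{-3} = 5 \cdot \frac{1}{2} + T \left(- \frac{1}{3}\right) = \frac{5}{2} - \frac{T}{3}$)
$o{\left(v,-16 \right)} n = \left(\frac{5}{2} - \frac{13}{3}\right) \left(-33\right) = \left(- \frac{11}{6}\right) \left(-33\right) = \frac{121}{2}$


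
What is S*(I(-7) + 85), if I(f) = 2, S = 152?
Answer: 13224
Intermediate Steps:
S*(I(-7) + 85) = 152*(2 + 85) = 152*87 = 13224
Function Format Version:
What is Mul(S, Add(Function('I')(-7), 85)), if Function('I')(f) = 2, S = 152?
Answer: 13224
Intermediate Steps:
Mul(S, Add(Function('I')(-7), 85)) = Mul(152, Add(2, 85)) = Mul(152, 87) = 13224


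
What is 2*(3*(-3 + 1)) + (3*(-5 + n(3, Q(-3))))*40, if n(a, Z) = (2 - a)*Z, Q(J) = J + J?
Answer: 108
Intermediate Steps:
Q(J) = 2*J
n(a, Z) = Z*(2 - a)
2*(3*(-3 + 1)) + (3*(-5 + n(3, Q(-3))))*40 = 2*(3*(-3 + 1)) + (3*(-5 + (2*(-3))*(2 - 1*3)))*40 = 2*(3*(-2)) + (3*(-5 - 6*(2 - 3)))*40 = 2*(-6) + (3*(-5 - 6*(-1)))*40 = -12 + (3*(-5 + 6))*40 = -12 + (3*1)*40 = -12 + 3*40 = -12 + 120 = 108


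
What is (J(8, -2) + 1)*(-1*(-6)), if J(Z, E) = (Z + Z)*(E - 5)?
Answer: -666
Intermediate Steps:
J(Z, E) = 2*Z*(-5 + E) (J(Z, E) = (2*Z)*(-5 + E) = 2*Z*(-5 + E))
(J(8, -2) + 1)*(-1*(-6)) = (2*8*(-5 - 2) + 1)*(-1*(-6)) = (2*8*(-7) + 1)*6 = (-112 + 1)*6 = -111*6 = -666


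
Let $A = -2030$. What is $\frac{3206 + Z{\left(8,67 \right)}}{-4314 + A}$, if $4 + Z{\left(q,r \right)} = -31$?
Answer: $- \frac{3171}{6344} \approx -0.49984$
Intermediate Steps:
$Z{\left(q,r \right)} = -35$ ($Z{\left(q,r \right)} = -4 - 31 = -35$)
$\frac{3206 + Z{\left(8,67 \right)}}{-4314 + A} = \frac{3206 - 35}{-4314 - 2030} = \frac{3171}{-6344} = 3171 \left(- \frac{1}{6344}\right) = - \frac{3171}{6344}$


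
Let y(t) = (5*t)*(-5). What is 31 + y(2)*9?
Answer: -419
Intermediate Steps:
y(t) = -25*t
31 + y(2)*9 = 31 - 25*2*9 = 31 - 50*9 = 31 - 450 = -419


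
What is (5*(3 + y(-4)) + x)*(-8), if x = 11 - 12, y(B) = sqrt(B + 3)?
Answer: -112 - 40*I ≈ -112.0 - 40.0*I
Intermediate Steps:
y(B) = sqrt(3 + B)
x = -1
(5*(3 + y(-4)) + x)*(-8) = (5*(3 + sqrt(3 - 4)) - 1)*(-8) = (5*(3 + sqrt(-1)) - 1)*(-8) = (5*(3 + I) - 1)*(-8) = ((15 + 5*I) - 1)*(-8) = (14 + 5*I)*(-8) = -112 - 40*I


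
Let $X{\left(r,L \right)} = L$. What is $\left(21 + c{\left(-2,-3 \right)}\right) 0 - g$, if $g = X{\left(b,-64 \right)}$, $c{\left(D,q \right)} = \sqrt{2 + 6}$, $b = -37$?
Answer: $64$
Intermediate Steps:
$c{\left(D,q \right)} = 2 \sqrt{2}$ ($c{\left(D,q \right)} = \sqrt{8} = 2 \sqrt{2}$)
$g = -64$
$\left(21 + c{\left(-2,-3 \right)}\right) 0 - g = \left(21 + 2 \sqrt{2}\right) 0 - -64 = 0 + 64 = 64$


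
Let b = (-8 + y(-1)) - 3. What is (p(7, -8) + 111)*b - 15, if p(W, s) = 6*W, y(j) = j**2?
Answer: -1545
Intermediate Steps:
b = -10 (b = (-8 + (-1)**2) - 3 = (-8 + 1) - 3 = -7 - 3 = -10)
(p(7, -8) + 111)*b - 15 = (6*7 + 111)*(-10) - 15 = (42 + 111)*(-10) - 15 = 153*(-10) - 15 = -1530 - 15 = -1545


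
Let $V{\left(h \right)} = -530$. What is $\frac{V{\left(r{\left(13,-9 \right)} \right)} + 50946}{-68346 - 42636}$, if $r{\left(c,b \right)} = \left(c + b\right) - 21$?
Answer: $- \frac{25208}{55491} \approx -0.45427$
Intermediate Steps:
$r{\left(c,b \right)} = -21 + b + c$ ($r{\left(c,b \right)} = \left(b + c\right) - 21 = -21 + b + c$)
$\frac{V{\left(r{\left(13,-9 \right)} \right)} + 50946}{-68346 - 42636} = \frac{-530 + 50946}{-68346 - 42636} = \frac{50416}{-110982} = 50416 \left(- \frac{1}{110982}\right) = - \frac{25208}{55491}$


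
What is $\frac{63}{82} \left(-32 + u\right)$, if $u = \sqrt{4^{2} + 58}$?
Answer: $- \frac{1008}{41} + \frac{63 \sqrt{74}}{82} \approx -17.976$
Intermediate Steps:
$u = \sqrt{74}$ ($u = \sqrt{16 + 58} = \sqrt{74} \approx 8.6023$)
$\frac{63}{82} \left(-32 + u\right) = \frac{63}{82} \left(-32 + \sqrt{74}\right) = 63 \cdot \frac{1}{82} \left(-32 + \sqrt{74}\right) = \frac{63 \left(-32 + \sqrt{74}\right)}{82} = - \frac{1008}{41} + \frac{63 \sqrt{74}}{82}$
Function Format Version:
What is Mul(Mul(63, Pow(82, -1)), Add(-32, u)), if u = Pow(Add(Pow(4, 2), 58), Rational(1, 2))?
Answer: Add(Rational(-1008, 41), Mul(Rational(63, 82), Pow(74, Rational(1, 2)))) ≈ -17.976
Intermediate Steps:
u = Pow(74, Rational(1, 2)) (u = Pow(Add(16, 58), Rational(1, 2)) = Pow(74, Rational(1, 2)) ≈ 8.6023)
Mul(Mul(63, Pow(82, -1)), Add(-32, u)) = Mul(Mul(63, Pow(82, -1)), Add(-32, Pow(74, Rational(1, 2)))) = Mul(Mul(63, Rational(1, 82)), Add(-32, Pow(74, Rational(1, 2)))) = Mul(Rational(63, 82), Add(-32, Pow(74, Rational(1, 2)))) = Add(Rational(-1008, 41), Mul(Rational(63, 82), Pow(74, Rational(1, 2))))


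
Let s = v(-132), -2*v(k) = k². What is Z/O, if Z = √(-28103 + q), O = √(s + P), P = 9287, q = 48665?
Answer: √894/5 ≈ 5.9800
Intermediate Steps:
v(k) = -k²/2
s = -8712 (s = -½*(-132)² = -½*17424 = -8712)
O = 5*√23 (O = √(-8712 + 9287) = √575 = 5*√23 ≈ 23.979)
Z = √20562 (Z = √(-28103 + 48665) = √20562 ≈ 143.39)
Z/O = √20562/((5*√23)) = √20562*(√23/115) = √894/5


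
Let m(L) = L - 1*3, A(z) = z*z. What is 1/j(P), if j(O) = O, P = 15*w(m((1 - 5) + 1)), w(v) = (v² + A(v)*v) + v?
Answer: -1/2790 ≈ -0.00035842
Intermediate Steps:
A(z) = z²
m(L) = -3 + L (m(L) = L - 3 = -3 + L)
w(v) = v + v² + v³ (w(v) = (v² + v²*v) + v = (v² + v³) + v = v + v² + v³)
P = -2790 (P = 15*((-3 + ((1 - 5) + 1))*(1 + (-3 + ((1 - 5) + 1)) + (-3 + ((1 - 5) + 1))²)) = 15*((-3 + (-4 + 1))*(1 + (-3 + (-4 + 1)) + (-3 + (-4 + 1))²)) = 15*((-3 - 3)*(1 + (-3 - 3) + (-3 - 3)²)) = 15*(-6*(1 - 6 + (-6)²)) = 15*(-6*(1 - 6 + 36)) = 15*(-6*31) = 15*(-186) = -2790)
1/j(P) = 1/(-2790) = -1/2790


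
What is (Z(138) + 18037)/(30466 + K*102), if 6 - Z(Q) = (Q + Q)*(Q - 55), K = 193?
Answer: -4865/50152 ≈ -0.097005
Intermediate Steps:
Z(Q) = 6 - 2*Q*(-55 + Q) (Z(Q) = 6 - (Q + Q)*(Q - 55) = 6 - 2*Q*(-55 + Q))
(Z(138) + 18037)/(30466 + K*102) = ((6 - 2*138² + 110*138) + 18037)/(30466 + 193*102) = ((6 - 2*19044 + 15180) + 18037)/(30466 + 19686) = ((6 - 38088 + 15180) + 18037)/50152 = (-22902 + 18037)*(1/50152) = -4865*1/50152 = -4865/50152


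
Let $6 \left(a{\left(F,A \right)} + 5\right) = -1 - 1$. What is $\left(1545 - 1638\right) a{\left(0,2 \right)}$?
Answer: $496$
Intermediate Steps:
$a{\left(F,A \right)} = - \frac{16}{3}$ ($a{\left(F,A \right)} = -5 + \frac{-1 - 1}{6} = -5 + \frac{1}{6} \left(-2\right) = -5 - \frac{1}{3} = - \frac{16}{3}$)
$\left(1545 - 1638\right) a{\left(0,2 \right)} = \left(1545 - 1638\right) \left(- \frac{16}{3}\right) = \left(-93\right) \left(- \frac{16}{3}\right) = 496$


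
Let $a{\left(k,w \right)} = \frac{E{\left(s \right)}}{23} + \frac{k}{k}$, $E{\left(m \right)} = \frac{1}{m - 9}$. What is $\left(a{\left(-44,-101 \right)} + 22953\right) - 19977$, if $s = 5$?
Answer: $\frac{273883}{92} \approx 2977.0$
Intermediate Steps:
$E{\left(m \right)} = \frac{1}{-9 + m}$
$a{\left(k,w \right)} = \frac{91}{92}$ ($a{\left(k,w \right)} = \frac{1}{\left(-9 + 5\right) 23} + \frac{k}{k} = \frac{1}{-4} \cdot \frac{1}{23} + 1 = \left(- \frac{1}{4}\right) \frac{1}{23} + 1 = - \frac{1}{92} + 1 = \frac{91}{92}$)
$\left(a{\left(-44,-101 \right)} + 22953\right) - 19977 = \left(\frac{91}{92} + 22953\right) - 19977 = \frac{2111767}{92} - 19977 = \frac{273883}{92}$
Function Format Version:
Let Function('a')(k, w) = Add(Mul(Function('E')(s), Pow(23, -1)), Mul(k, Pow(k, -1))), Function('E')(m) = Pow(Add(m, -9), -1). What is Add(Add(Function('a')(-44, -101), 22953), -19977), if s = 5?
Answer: Rational(273883, 92) ≈ 2977.0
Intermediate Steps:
Function('E')(m) = Pow(Add(-9, m), -1)
Function('a')(k, w) = Rational(91, 92) (Function('a')(k, w) = Add(Mul(Pow(Add(-9, 5), -1), Pow(23, -1)), Mul(k, Pow(k, -1))) = Add(Mul(Pow(-4, -1), Rational(1, 23)), 1) = Add(Mul(Rational(-1, 4), Rational(1, 23)), 1) = Add(Rational(-1, 92), 1) = Rational(91, 92))
Add(Add(Function('a')(-44, -101), 22953), -19977) = Add(Add(Rational(91, 92), 22953), -19977) = Add(Rational(2111767, 92), -19977) = Rational(273883, 92)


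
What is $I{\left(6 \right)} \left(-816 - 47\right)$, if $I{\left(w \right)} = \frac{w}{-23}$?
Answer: $\frac{5178}{23} \approx 225.13$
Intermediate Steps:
$I{\left(w \right)} = - \frac{w}{23}$ ($I{\left(w \right)} = w \left(- \frac{1}{23}\right) = - \frac{w}{23}$)
$I{\left(6 \right)} \left(-816 - 47\right) = \left(- \frac{1}{23}\right) 6 \left(-816 - 47\right) = - \frac{6 \left(-816 - 47\right)}{23} = \left(- \frac{6}{23}\right) \left(-863\right) = \frac{5178}{23}$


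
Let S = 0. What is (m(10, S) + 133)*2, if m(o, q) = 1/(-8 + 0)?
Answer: 1063/4 ≈ 265.75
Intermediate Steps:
m(o, q) = -⅛ (m(o, q) = 1/(-8) = -⅛)
(m(10, S) + 133)*2 = (-⅛ + 133)*2 = (1063/8)*2 = 1063/4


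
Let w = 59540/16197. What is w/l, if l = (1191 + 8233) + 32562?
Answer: 29770/340023621 ≈ 8.7553e-5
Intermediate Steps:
w = 59540/16197 (w = 59540*(1/16197) = 59540/16197 ≈ 3.6760)
l = 41986 (l = 9424 + 32562 = 41986)
w/l = (59540/16197)/41986 = (59540/16197)*(1/41986) = 29770/340023621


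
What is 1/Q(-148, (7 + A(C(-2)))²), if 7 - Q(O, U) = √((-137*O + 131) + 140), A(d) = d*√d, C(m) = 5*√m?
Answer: -7/20498 - 3*√2283/20498 ≈ -0.0073345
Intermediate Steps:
A(d) = d^(3/2)
Q(O, U) = 7 - √(271 - 137*O) (Q(O, U) = 7 - √((-137*O + 131) + 140) = 7 - √((131 - 137*O) + 140) = 7 - √(271 - 137*O))
1/Q(-148, (7 + A(C(-2)))²) = 1/(7 - √(271 - 137*(-148))) = 1/(7 - √(271 + 20276)) = 1/(7 - √20547) = 1/(7 - 3*√2283)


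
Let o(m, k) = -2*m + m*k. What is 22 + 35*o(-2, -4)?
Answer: 442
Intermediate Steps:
o(m, k) = -2*m + k*m
22 + 35*o(-2, -4) = 22 + 35*(-2*(-2 - 4)) = 22 + 35*(-2*(-6)) = 22 + 35*12 = 22 + 420 = 442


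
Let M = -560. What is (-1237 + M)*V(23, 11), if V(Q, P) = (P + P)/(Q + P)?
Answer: -19767/17 ≈ -1162.8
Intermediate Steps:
V(Q, P) = 2*P/(P + Q) (V(Q, P) = (2*P)/(P + Q) = 2*P/(P + Q))
(-1237 + M)*V(23, 11) = (-1237 - 560)*(2*11/(11 + 23)) = -3594*11/34 = -1797*11/17 = -19767/17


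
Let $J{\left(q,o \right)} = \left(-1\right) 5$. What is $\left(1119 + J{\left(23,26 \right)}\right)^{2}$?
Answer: $1240996$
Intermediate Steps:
$J{\left(q,o \right)} = -5$
$\left(1119 + J{\left(23,26 \right)}\right)^{2} = \left(1119 - 5\right)^{2} = 1114^{2} = 1240996$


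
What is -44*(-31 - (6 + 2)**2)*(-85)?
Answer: -355300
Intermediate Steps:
-44*(-31 - (6 + 2)**2)*(-85) = -44*(-31 - 1*8**2)*(-85) = -44*(-31 - 1*64)*(-85) = -44*(-31 - 64)*(-85) = -44*(-95)*(-85) = -(-4180)*(-85) = -1*355300 = -355300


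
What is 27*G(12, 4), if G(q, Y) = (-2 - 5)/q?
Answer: -63/4 ≈ -15.750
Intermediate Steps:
G(q, Y) = -7/q
27*G(12, 4) = 27*(-7/12) = -63/4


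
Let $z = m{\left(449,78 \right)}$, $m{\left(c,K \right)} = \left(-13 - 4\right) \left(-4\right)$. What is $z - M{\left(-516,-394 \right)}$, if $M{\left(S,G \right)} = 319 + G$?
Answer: $143$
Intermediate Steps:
$m{\left(c,K \right)} = 68$ ($m{\left(c,K \right)} = \left(-17\right) \left(-4\right) = 68$)
$z = 68$
$z - M{\left(-516,-394 \right)} = 68 - \left(319 - 394\right) = 68 - -75 = 68 + 75 = 143$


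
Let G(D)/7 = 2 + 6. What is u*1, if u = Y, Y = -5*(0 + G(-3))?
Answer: -280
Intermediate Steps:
G(D) = 56 (G(D) = 7*(2 + 6) = 7*8 = 56)
Y = -280 (Y = -5*(0 + 56) = -5*56 = -280)
u = -280
u*1 = -280*1 = -280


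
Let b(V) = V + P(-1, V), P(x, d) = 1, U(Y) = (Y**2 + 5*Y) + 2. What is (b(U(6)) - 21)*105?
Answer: 5040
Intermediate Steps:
U(Y) = 2 + Y**2 + 5*Y
b(V) = 1 + V (b(V) = V + 1 = 1 + V)
(b(U(6)) - 21)*105 = ((1 + (2 + 6**2 + 5*6)) - 21)*105 = ((1 + (2 + 36 + 30)) - 21)*105 = ((1 + 68) - 21)*105 = (69 - 21)*105 = 48*105 = 5040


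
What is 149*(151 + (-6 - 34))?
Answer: 16539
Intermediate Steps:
149*(151 + (-6 - 34)) = 149*(151 - 40) = 149*111 = 16539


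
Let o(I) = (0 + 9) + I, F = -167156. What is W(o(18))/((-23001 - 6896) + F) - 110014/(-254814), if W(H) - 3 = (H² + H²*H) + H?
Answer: 8234840477/25105931571 ≈ 0.32800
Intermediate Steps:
o(I) = 9 + I
W(H) = 3 + H + H² + H³ (W(H) = 3 + ((H² + H²*H) + H) = 3 + ((H² + H³) + H) = 3 + (H + H² + H³) = 3 + H + H² + H³)
W(o(18))/((-23001 - 6896) + F) - 110014/(-254814) = (3 + (9 + 18) + (9 + 18)² + (9 + 18)³)/((-23001 - 6896) - 167156) - 110014/(-254814) = (3 + 27 + 27² + 27³)/(-29897 - 167156) - 110014*(-1/254814) = (3 + 27 + 729 + 19683)/(-197053) + 55007/127407 = 20442*(-1/197053) + 55007/127407 = -20442/197053 + 55007/127407 = 8234840477/25105931571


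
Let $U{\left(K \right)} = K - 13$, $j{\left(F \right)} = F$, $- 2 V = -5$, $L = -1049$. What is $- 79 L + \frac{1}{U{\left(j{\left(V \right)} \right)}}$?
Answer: $\frac{1740289}{21} \approx 82871.0$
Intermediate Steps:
$V = \frac{5}{2}$ ($V = \left(- \frac{1}{2}\right) \left(-5\right) = \frac{5}{2} \approx 2.5$)
$U{\left(K \right)} = -13 + K$
$- 79 L + \frac{1}{U{\left(j{\left(V \right)} \right)}} = \left(-79\right) \left(-1049\right) + \frac{1}{-13 + \frac{5}{2}} = 82871 + \frac{1}{- \frac{21}{2}} = 82871 - \frac{2}{21} = \frac{1740289}{21}$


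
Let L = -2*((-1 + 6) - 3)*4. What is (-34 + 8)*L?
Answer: 416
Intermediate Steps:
L = -16 (L = -2*(5 - 3)*4 = -2*2*4 = -4*4 = -16)
(-34 + 8)*L = (-34 + 8)*(-16) = -26*(-16) = 416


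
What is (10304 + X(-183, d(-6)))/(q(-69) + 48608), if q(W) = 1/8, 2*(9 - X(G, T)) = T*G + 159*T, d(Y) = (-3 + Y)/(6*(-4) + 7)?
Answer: 1403432/6610705 ≈ 0.21230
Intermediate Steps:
d(Y) = 3/17 - Y/17 (d(Y) = (-3 + Y)/(-24 + 7) = (-3 + Y)/(-17) = (-3 + Y)*(-1/17) = 3/17 - Y/17)
X(G, T) = 9 - 159*T/2 - G*T/2 (X(G, T) = 9 - (T*G + 159*T)/2 = 9 - (G*T + 159*T)/2 = 9 - (159*T + G*T)/2 = 9 + (-159*T/2 - G*T/2) = 9 - 159*T/2 - G*T/2)
q(W) = ⅛
(10304 + X(-183, d(-6)))/(q(-69) + 48608) = (10304 + (9 - 159*(3/17 - 1/17*(-6))/2 - ½*(-183)*(3/17 - 1/17*(-6))))/(⅛ + 48608) = (10304 + (9 - 159*(3/17 + 6/17)/2 - ½*(-183)*(3/17 + 6/17)))/(388865/8) = (10304 + (9 - 159/2*9/17 - ½*(-183)*9/17))*(8/388865) = (10304 + (9 - 1431/34 + 1647/34))*(8/388865) = (10304 + 261/17)*(8/388865) = (175429/17)*(8/388865) = 1403432/6610705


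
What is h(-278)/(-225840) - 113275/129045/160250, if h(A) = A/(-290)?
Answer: -585230123/60194327258800 ≈ -9.7224e-6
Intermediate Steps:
h(A) = -A/290 (h(A) = A*(-1/290) = -A/290)
h(-278)/(-225840) - 113275/129045/160250 = -1/290*(-278)/(-225840) - 113275/129045/160250 = (139/145)*(-1/225840) - 113275*1/129045*(1/160250) = -139/32746800 - 22655/25809*1/160250 = -139/32746800 - 4531/827178450 = -585230123/60194327258800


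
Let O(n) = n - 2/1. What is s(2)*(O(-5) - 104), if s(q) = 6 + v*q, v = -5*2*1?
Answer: 1554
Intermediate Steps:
O(n) = -2 + n (O(n) = n - 2 = -2 + n)
v = -10 (v = -10*1 = -10)
s(q) = 6 - 10*q
s(2)*(O(-5) - 104) = (6 - 10*2)*((-2 - 5) - 104) = (6 - 20)*(-7 - 104) = -14*(-111) = 1554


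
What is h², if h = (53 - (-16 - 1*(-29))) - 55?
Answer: 225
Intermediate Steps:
h = -15 (h = (53 - (-16 + 29)) - 55 = (53 - 1*13) - 55 = (53 - 13) - 55 = 40 - 55 = -15)
h² = (-15)² = 225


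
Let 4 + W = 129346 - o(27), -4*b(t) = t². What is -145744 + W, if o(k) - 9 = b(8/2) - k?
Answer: -16380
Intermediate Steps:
b(t) = -t²/4
o(k) = 5 - k (o(k) = 9 + (-(8/2)²/4 - k) = 9 + (-(8*(½))²/4 - k) = 9 + (-¼*4² - k) = 9 + (-¼*16 - k) = 9 + (-4 - k) = 5 - k)
W = 129364 (W = -4 + (129346 - (5 - 1*27)) = -4 + (129346 - (5 - 27)) = -4 + (129346 - 1*(-22)) = -4 + (129346 + 22) = -4 + 129368 = 129364)
-145744 + W = -145744 + 129364 = -16380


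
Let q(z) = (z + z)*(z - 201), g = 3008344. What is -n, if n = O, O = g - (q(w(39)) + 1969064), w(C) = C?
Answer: -1051916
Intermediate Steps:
q(z) = 2*z*(-201 + z) (q(z) = (2*z)*(-201 + z) = 2*z*(-201 + z))
O = 1051916 (O = 3008344 - (2*39*(-201 + 39) + 1969064) = 3008344 - (2*39*(-162) + 1969064) = 3008344 - (-12636 + 1969064) = 3008344 - 1*1956428 = 3008344 - 1956428 = 1051916)
n = 1051916
-n = -1*1051916 = -1051916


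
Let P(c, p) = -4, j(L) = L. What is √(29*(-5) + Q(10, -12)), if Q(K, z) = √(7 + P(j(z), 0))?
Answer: √(-145 + √3) ≈ 11.969*I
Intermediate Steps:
Q(K, z) = √3 (Q(K, z) = √(7 - 4) = √3)
√(29*(-5) + Q(10, -12)) = √(29*(-5) + √3) = √(-145 + √3)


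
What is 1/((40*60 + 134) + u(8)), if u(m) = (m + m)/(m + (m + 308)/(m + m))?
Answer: 111/281338 ≈ 0.00039454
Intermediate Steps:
u(m) = 2*m/(m + (308 + m)/(2*m)) (u(m) = (2*m)/(m + (308 + m)/((2*m))) = (2*m)/(m + (308 + m)*(1/(2*m))) = (2*m)/(m + (308 + m)/(2*m)) = 2*m/(m + (308 + m)/(2*m)))
1/((40*60 + 134) + u(8)) = 1/((40*60 + 134) + 4*8²/(308 + 8 + 2*8²)) = 1/((2400 + 134) + 4*64/(308 + 8 + 2*64)) = 1/(2534 + 4*64/(308 + 8 + 128)) = 1/(2534 + 4*64/444) = 1/(2534 + 4*64*(1/444)) = 1/(2534 + 64/111) = 1/(281338/111) = 111/281338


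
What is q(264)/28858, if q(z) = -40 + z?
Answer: 112/14429 ≈ 0.0077621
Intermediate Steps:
q(264)/28858 = (-40 + 264)/28858 = 224*(1/28858) = 112/14429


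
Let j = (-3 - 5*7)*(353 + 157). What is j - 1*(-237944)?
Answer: 218564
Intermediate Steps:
j = -19380 (j = (-3 - 35)*510 = -38*510 = -19380)
j - 1*(-237944) = -19380 - 1*(-237944) = -19380 + 237944 = 218564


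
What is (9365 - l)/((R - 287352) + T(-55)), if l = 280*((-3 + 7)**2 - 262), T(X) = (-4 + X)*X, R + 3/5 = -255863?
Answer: -391225/2699853 ≈ -0.14491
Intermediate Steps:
R = -1279318/5 (R = -3/5 - 255863 = -1279318/5 ≈ -2.5586e+5)
T(X) = X*(-4 + X)
l = -68880 (l = 280*(4**2 - 262) = 280*(16 - 262) = 280*(-246) = -68880)
(9365 - l)/((R - 287352) + T(-55)) = (9365 - 1*(-68880))/((-1279318/5 - 287352) - 55*(-4 - 55)) = (9365 + 68880)/(-2716078/5 - 55*(-59)) = 78245/(-2716078/5 + 3245) = 78245/(-2699853/5) = 78245*(-5/2699853) = -391225/2699853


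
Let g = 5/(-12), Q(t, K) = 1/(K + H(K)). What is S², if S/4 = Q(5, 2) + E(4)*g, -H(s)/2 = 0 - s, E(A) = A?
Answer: 36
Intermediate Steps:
H(s) = 2*s (H(s) = -2*(0 - s) = -(-2)*s = 2*s)
Q(t, K) = 1/(3*K) (Q(t, K) = 1/(K + 2*K) = 1/(3*K))
g = -5/12 (g = 5*(-1/12) = -5/12 ≈ -0.41667)
S = -6 (S = 4*((⅓)/2 + 4*(-5/12)) = 4*((⅓)*(½) - 5/3) = 4*(⅙ - 5/3) = 4*(-3/2) = -6)
S² = (-6)² = 36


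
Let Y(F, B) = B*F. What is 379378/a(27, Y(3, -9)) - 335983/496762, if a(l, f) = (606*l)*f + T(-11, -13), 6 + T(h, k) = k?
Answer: -336895511555/219465974266 ≈ -1.5351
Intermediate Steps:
T(h, k) = -6 + k
a(l, f) = -19 + 606*f*l (a(l, f) = (606*l)*f + (-6 - 13) = 606*f*l - 19 = -19 + 606*f*l)
379378/a(27, Y(3, -9)) - 335983/496762 = 379378/(-19 + 606*(-9*3)*27) - 335983/496762 = 379378/(-19 + 606*(-27)*27) - 335983*1/496762 = 379378/(-19 - 441774) - 335983/496762 = 379378/(-441793) - 335983/496762 = 379378*(-1/441793) - 335983/496762 = -379378/441793 - 335983/496762 = -336895511555/219465974266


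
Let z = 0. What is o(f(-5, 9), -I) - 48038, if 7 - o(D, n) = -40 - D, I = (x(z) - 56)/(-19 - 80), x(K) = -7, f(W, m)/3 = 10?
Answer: -47961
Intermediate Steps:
f(W, m) = 30 (f(W, m) = 3*10 = 30)
I = 7/11 (I = (-7 - 56)/(-19 - 80) = -63/(-99) = -63*(-1/99) = 7/11 ≈ 0.63636)
o(D, n) = 47 + D (o(D, n) = 7 - (-40 - D) = 7 + (40 + D) = 47 + D)
o(f(-5, 9), -I) - 48038 = (47 + 30) - 48038 = 77 - 48038 = -47961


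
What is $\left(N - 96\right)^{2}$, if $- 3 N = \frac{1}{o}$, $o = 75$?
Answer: $\frac{466603201}{50625} \approx 9216.9$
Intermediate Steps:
$N = - \frac{1}{225}$ ($N = - \frac{1}{3 \cdot 75} = \left(- \frac{1}{3}\right) \frac{1}{75} = - \frac{1}{225} \approx -0.0044444$)
$\left(N - 96\right)^{2} = \left(- \frac{1}{225} - 96\right)^{2} = \left(- \frac{21601}{225}\right)^{2} = \frac{466603201}{50625}$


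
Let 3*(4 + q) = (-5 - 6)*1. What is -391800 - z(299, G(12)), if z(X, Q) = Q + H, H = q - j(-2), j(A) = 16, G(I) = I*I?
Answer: -1175761/3 ≈ -3.9192e+5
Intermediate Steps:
G(I) = I**2
q = -23/3 (q = -4 + ((-5 - 6)*1)/3 = -4 + (-11*1)/3 = -4 + (1/3)*(-11) = -4 - 11/3 = -23/3 ≈ -7.6667)
H = -71/3 (H = -23/3 - 1*16 = -23/3 - 16 = -71/3 ≈ -23.667)
z(X, Q) = -71/3 + Q (z(X, Q) = Q - 71/3 = -71/3 + Q)
-391800 - z(299, G(12)) = -391800 - (-71/3 + 12**2) = -391800 - (-71/3 + 144) = -391800 - 1*361/3 = -391800 - 361/3 = -1175761/3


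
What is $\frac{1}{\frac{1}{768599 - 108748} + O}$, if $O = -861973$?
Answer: $- \frac{659851}{568773746022} \approx -1.1601 \cdot 10^{-6}$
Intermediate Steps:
$\frac{1}{\frac{1}{768599 - 108748} + O} = \frac{1}{\frac{1}{768599 - 108748} - 861973} = \frac{1}{\frac{1}{659851} - 861973} = \frac{1}{- \frac{568773746022}{659851}} = - \frac{659851}{568773746022}$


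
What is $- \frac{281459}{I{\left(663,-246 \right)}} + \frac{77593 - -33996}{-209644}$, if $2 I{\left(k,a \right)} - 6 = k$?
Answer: $- \frac{118087034233}{140251836} \approx -841.96$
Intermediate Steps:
$I{\left(k,a \right)} = 3 + \frac{k}{2}$
$- \frac{281459}{I{\left(663,-246 \right)}} + \frac{77593 - -33996}{-209644} = - \frac{281459}{3 + \frac{1}{2} \cdot 663} + \frac{77593 - -33996}{-209644} = - \frac{281459}{3 + \frac{663}{2}} + \left(77593 + 33996\right) \left(- \frac{1}{209644}\right) = - \frac{281459}{\frac{669}{2}} + 111589 \left(- \frac{1}{209644}\right) = \left(-281459\right) \frac{2}{669} - \frac{111589}{209644} = - \frac{562918}{669} - \frac{111589}{209644} = - \frac{118087034233}{140251836}$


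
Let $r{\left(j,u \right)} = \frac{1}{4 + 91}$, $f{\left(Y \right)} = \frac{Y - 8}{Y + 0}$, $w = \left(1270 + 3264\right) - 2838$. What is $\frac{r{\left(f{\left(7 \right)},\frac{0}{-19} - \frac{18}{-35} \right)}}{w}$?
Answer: $\frac{1}{161120} \approx 6.2066 \cdot 10^{-6}$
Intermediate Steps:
$w = 1696$ ($w = 4534 - 2838 = 1696$)
$f{\left(Y \right)} = \frac{-8 + Y}{Y}$
$r{\left(j,u \right)} = \frac{1}{95}$
$\frac{r{\left(f{\left(7 \right)},\frac{0}{-19} - \frac{18}{-35} \right)}}{w} = \frac{1}{95 \cdot 1696} = \frac{1}{95} \cdot \frac{1}{1696} = \frac{1}{161120}$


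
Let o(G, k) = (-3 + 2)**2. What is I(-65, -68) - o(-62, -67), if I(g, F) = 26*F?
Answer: -1769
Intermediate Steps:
o(G, k) = 1 (o(G, k) = (-1)**2 = 1)
I(-65, -68) - o(-62, -67) = 26*(-68) - 1*1 = -1768 - 1 = -1769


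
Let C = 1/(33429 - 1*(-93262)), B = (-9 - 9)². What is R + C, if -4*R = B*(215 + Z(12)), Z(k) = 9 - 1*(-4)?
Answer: -2339729387/126691 ≈ -18468.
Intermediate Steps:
Z(k) = 13 (Z(k) = 9 + 4 = 13)
B = 324 (B = (-18)² = 324)
C = 1/126691 (C = 1/(33429 + 93262) = 1/126691 ≈ 7.8932e-6)
R = -18468 (R = -81*(215 + 13) = -81*228 = -¼*73872 = -18468)
R + C = -18468 + 1/126691 = -2339729387/126691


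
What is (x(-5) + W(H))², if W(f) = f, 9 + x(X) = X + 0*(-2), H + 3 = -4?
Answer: 441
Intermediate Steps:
H = -7 (H = -3 - 4 = -7)
x(X) = -9 + X (x(X) = -9 + (X + 0*(-2)) = -9 + (X + 0) = -9 + X)
(x(-5) + W(H))² = ((-9 - 5) - 7)² = (-14 - 7)² = (-21)² = 441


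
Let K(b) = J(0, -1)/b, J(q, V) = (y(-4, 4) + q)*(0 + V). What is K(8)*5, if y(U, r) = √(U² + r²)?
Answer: -5*√2/2 ≈ -3.5355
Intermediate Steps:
J(q, V) = V*(q + 4*√2) (J(q, V) = (√((-4)² + 4²) + q)*(0 + V) = (√(16 + 16) + q)*V = (√32 + q)*V = (4*√2 + q)*V = (q + 4*√2)*V = V*(q + 4*√2))
K(b) = -4*√2/b (K(b) = (-(0 + 4*√2))/b = (-4*√2)/b = -4*√2/b)
K(8)*5 = -4*√2/8*5 = -4*√2*⅛*5 = -√2/2*5 = -5*√2/2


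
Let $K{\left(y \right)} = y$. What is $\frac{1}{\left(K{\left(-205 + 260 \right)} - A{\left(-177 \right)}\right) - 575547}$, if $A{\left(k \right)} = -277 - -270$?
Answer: $- \frac{1}{575485} \approx -1.7377 \cdot 10^{-6}$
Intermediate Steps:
$A{\left(k \right)} = -7$ ($A{\left(k \right)} = -277 + 270 = -7$)
$\frac{1}{\left(K{\left(-205 + 260 \right)} - A{\left(-177 \right)}\right) - 575547} = \frac{1}{\left(\left(-205 + 260\right) - -7\right) - 575547} = \frac{1}{\left(55 + 7\right) - 575547} = \frac{1}{62 - 575547} = \frac{1}{-575485} = - \frac{1}{575485}$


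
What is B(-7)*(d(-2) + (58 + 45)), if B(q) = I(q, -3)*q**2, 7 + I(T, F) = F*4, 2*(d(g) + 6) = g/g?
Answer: -181545/2 ≈ -90773.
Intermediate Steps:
d(g) = -11/2 (d(g) = -6 + (g/g)/2 = -6 + (1/2)*1 = -6 + 1/2 = -11/2)
I(T, F) = -7 + 4*F (I(T, F) = -7 + F*4 = -7 + 4*F)
B(q) = -19*q**2 (B(q) = (-7 + 4*(-3))*q**2 = (-7 - 12)*q**2 = -19*q**2)
B(-7)*(d(-2) + (58 + 45)) = (-19*(-7)**2)*(-11/2 + (58 + 45)) = (-19*49)*(-11/2 + 103) = -931*195/2 = -181545/2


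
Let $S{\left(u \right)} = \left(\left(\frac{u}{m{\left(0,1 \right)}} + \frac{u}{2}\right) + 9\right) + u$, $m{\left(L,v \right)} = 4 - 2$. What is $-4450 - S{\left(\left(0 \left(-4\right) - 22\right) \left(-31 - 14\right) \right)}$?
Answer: $-6439$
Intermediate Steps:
$m{\left(L,v \right)} = 2$ ($m{\left(L,v \right)} = 4 - 2 = 2$)
$S{\left(u \right)} = 9 + 2 u$ ($S{\left(u \right)} = \left(\left(\frac{u}{2} + \frac{u}{2}\right) + 9\right) + u = \left(u + 9\right) + u = \left(9 + u\right) + u = 9 + 2 u$)
$-4450 - S{\left(\left(0 \left(-4\right) - 22\right) \left(-31 - 14\right) \right)} = -4450 - \left(9 + 2 \left(0 \left(-4\right) - 22\right) \left(-31 - 14\right)\right) = -4450 - \left(9 + 2 \left(0 - 22\right) \left(-45\right)\right) = -4450 - \left(9 + 2 \left(\left(-22\right) \left(-45\right)\right)\right) = -4450 - \left(9 + 2 \cdot 990\right) = -4450 - \left(9 + 1980\right) = -4450 - 1989 = -6439$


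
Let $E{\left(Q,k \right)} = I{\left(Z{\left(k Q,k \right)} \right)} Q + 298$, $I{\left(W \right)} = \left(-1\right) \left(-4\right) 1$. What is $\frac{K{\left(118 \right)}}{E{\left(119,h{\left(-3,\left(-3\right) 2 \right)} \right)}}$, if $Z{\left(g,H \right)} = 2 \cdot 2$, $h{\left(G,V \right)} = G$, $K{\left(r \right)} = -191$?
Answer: $- \frac{191}{774} \approx -0.24677$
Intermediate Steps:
$Z{\left(g,H \right)} = 4$
$I{\left(W \right)} = 4$ ($I{\left(W \right)} = 4 \cdot 1 = 4$)
$E{\left(Q,k \right)} = 298 + 4 Q$ ($E{\left(Q,k \right)} = 4 Q + 298 = 298 + 4 Q$)
$\frac{K{\left(118 \right)}}{E{\left(119,h{\left(-3,\left(-3\right) 2 \right)} \right)}} = - \frac{191}{298 + 4 \cdot 119} = - \frac{191}{298 + 476} = - \frac{191}{774}$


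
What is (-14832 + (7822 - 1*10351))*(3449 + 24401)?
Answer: -483503850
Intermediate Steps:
(-14832 + (7822 - 1*10351))*(3449 + 24401) = (-14832 + (7822 - 10351))*27850 = (-14832 - 2529)*27850 = -17361*27850 = -483503850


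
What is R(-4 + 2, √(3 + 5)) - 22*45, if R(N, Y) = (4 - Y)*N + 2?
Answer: -996 + 4*√2 ≈ -990.34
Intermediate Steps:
R(N, Y) = 2 + N*(4 - Y) (R(N, Y) = N*(4 - Y) + 2 = 2 + N*(4 - Y))
R(-4 + 2, √(3 + 5)) - 22*45 = (2 + 4*(-4 + 2) - (-4 + 2)*√(3 + 5)) - 22*45 = (2 + 4*(-2) - 1*(-2)*√8) - 990 = (2 - 8 - 1*(-2)*2*√2) - 990 = (2 - 8 + 4*√2) - 990 = (-6 + 4*√2) - 990 = -996 + 4*√2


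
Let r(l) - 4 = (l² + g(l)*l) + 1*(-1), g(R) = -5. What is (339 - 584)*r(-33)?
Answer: -307965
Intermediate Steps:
r(l) = 3 + l² - 5*l (r(l) = 4 + ((l² - 5*l) + 1*(-1)) = 4 + ((l² - 5*l) - 1) = 4 + (-1 + l² - 5*l) = 3 + l² - 5*l)
(339 - 584)*r(-33) = (339 - 584)*(3 + (-33)² - 5*(-33)) = -245*(3 + 1089 + 165) = -245*1257 = -307965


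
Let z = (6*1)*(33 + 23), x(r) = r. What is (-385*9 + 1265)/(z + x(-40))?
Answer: -275/37 ≈ -7.4324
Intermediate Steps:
z = 336 (z = 6*56 = 336)
(-385*9 + 1265)/(z + x(-40)) = (-385*9 + 1265)/(336 - 40) = (-3465 + 1265)/296 = -2200*1/296 = -275/37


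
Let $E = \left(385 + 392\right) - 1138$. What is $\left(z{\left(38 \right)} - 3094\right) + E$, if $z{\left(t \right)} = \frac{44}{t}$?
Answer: $- \frac{65623}{19} \approx -3453.8$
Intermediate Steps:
$E = -361$ ($E = 777 - 1138 = -361$)
$\left(z{\left(38 \right)} - 3094\right) + E = \left(\frac{44}{38} - 3094\right) - 361 = \left(44 \cdot \frac{1}{38} - 3094\right) - 361 = \left(\frac{22}{19} - 3094\right) - 361 = - \frac{58764}{19} - 361 = - \frac{65623}{19}$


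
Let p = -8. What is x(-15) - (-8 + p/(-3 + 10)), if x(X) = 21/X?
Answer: 271/35 ≈ 7.7429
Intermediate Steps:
x(-15) - (-8 + p/(-3 + 10)) = 21/(-15) - (-8 - 8/(-3 + 10)) = 21*(-1/15) - (-8 - 8/7) = -7/5 - (-8 + (⅐)*(-8)) = -7/5 - (-8 - 8/7) = -7/5 - 1*(-64/7) = -7/5 + 64/7 = 271/35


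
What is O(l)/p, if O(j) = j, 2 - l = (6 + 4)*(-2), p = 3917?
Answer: 22/3917 ≈ 0.0056165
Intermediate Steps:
l = 22 (l = 2 - (6 + 4)*(-2) = 2 - 10*(-2) = 2 - 1*(-20) = 2 + 20 = 22)
O(l)/p = 22/3917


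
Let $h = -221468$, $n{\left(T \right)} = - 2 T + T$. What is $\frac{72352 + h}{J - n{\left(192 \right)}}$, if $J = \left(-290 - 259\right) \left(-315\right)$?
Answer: $- \frac{149116}{173127} \approx -0.86131$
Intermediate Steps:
$n{\left(T \right)} = - T$
$J = 172935$ ($J = \left(-549\right) \left(-315\right) = 172935$)
$\frac{72352 + h}{J - n{\left(192 \right)}} = \frac{72352 - 221468}{172935 - \left(-1\right) 192} = - \frac{149116}{172935 - -192} = - \frac{149116}{172935 + 192} = - \frac{149116}{173127}$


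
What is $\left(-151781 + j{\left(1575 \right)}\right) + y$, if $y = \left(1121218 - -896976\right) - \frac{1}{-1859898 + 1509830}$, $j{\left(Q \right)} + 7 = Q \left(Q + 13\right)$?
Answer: $\frac{1528924090409}{350068} \approx 4.3675 \cdot 10^{6}$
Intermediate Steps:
$j{\left(Q \right)} = -7 + Q \left(13 + Q\right)$ ($j{\left(Q \right)} = -7 + Q \left(Q + 13\right) = -7 + Q \left(13 + Q\right)$)
$y = \frac{706505137193}{350068}$ ($y = \left(1121218 + 896976\right) - \frac{1}{-350068} = 2018194 - - \frac{1}{350068} = 2018194 + \frac{1}{350068} = \frac{706505137193}{350068} \approx 2.0182 \cdot 10^{6}$)
$\left(-151781 + j{\left(1575 \right)}\right) + y = \left(-151781 + \left(-7 + 1575^{2} + 13 \cdot 1575\right)\right) + \frac{706505137193}{350068} = \left(-151781 + \left(-7 + 2480625 + 20475\right)\right) + \frac{706505137193}{350068} = \left(-151781 + 2501093\right) + \frac{706505137193}{350068} = 2349312 + \frac{706505137193}{350068} = \frac{1528924090409}{350068}$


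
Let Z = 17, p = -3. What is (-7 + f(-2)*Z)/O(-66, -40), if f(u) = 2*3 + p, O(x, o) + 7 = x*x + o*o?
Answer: 44/5949 ≈ 0.0073962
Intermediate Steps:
O(x, o) = -7 + o² + x² (O(x, o) = -7 + (x*x + o*o) = -7 + (x² + o²) = -7 + (o² + x²) = -7 + o² + x²)
f(u) = 3 (f(u) = 2*3 - 3 = 6 - 3 = 3)
(-7 + f(-2)*Z)/O(-66, -40) = (-7 + 3*17)/(-7 + (-40)² + (-66)²) = (-7 + 51)/(-7 + 1600 + 4356) = 44/5949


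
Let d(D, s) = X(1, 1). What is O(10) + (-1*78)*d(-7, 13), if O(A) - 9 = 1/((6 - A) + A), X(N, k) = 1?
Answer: -413/6 ≈ -68.833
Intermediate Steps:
d(D, s) = 1
O(A) = 55/6 (O(A) = 9 + 1/((6 - A) + A) = 9 + 1/6 = 55/6)
O(10) + (-1*78)*d(-7, 13) = 55/6 - 1*78*1 = 55/6 - 78*1 = 55/6 - 78 = -413/6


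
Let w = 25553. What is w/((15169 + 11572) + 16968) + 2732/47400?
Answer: 332656297/517951650 ≈ 0.64225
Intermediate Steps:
w/((15169 + 11572) + 16968) + 2732/47400 = 25553/((15169 + 11572) + 16968) + 2732/47400 = 25553/(26741 + 16968) + 2732*(1/47400) = 25553/43709 + 683/11850 = 332656297/517951650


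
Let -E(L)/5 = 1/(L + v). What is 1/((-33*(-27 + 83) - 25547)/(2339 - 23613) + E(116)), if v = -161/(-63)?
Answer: 2063578/2570285 ≈ 0.80286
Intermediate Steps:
v = 23/9 (v = -161*(-1/63) = 23/9 ≈ 2.5556)
E(L) = -5/(23/9 + L) (E(L) = -5/(L + 23/9) = -5/(23/9 + L))
1/((-33*(-27 + 83) - 25547)/(2339 - 23613) + E(116)) = 1/((-33*(-27 + 83) - 25547)/(2339 - 23613) - 45/(23 + 9*116)) = 1/((-33*56 - 25547)/(-21274) - 45/(23 + 1044)) = 1/((-1848 - 25547)*(-1/21274) - 45/1067) = 1/(-27395*(-1/21274) - 45*1/1067) = 1/(27395/21274 - 45/1067) = 1/(2570285/2063578) = 2063578/2570285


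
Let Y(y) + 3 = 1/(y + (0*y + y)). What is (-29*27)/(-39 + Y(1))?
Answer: 1566/83 ≈ 18.867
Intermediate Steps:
Y(y) = -3 + 1/(2*y) (Y(y) = -3 + 1/(y + (0*y + y)) = -3 + 1/(y + (0 + y)) = -3 + 1/(y + y) = -3 + 1/(2*y))
(-29*27)/(-39 + Y(1)) = (-29*27)/(-39 + (-3 + (1/2)/1)) = -783/(-39 + (-3 + (1/2)*1)) = -783/(-39 + (-3 + 1/2)) = -783/(-39 - 5/2) = -783/(-83/2) = -783*(-2/83) = 1566/83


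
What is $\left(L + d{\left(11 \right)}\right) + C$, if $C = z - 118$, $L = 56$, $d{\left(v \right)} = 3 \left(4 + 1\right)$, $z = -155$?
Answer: $-202$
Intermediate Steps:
$d{\left(v \right)} = 15$ ($d{\left(v \right)} = 3 \cdot 5 = 15$)
$C = -273$ ($C = -155 - 118 = -273$)
$\left(L + d{\left(11 \right)}\right) + C = \left(56 + 15\right) - 273 = 71 - 273 = -202$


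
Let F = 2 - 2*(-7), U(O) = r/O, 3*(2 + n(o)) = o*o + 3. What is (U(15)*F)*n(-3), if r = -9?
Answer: -96/5 ≈ -19.200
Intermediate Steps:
n(o) = -1 + o²/3 (n(o) = -2 + (o*o + 3)/3 = -2 + (o² + 3)/3 = -2 + (3 + o²)/3 = -2 + (1 + o²/3) = -1 + o²/3)
U(O) = -9/O
F = 16 (F = 2 + 14 = 16)
(U(15)*F)*n(-3) = (-9/15*16)*(-1 + (⅓)*(-3)²) = (-9*1/15*16)*(-1 + (⅓)*9) = (-⅗*16)*(-1 + 3) = -48/5*2 = -96/5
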